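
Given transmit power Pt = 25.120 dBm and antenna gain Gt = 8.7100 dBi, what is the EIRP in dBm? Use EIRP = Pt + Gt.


EIRP = Pt + Gt = 25.120 + 8.7100 = 33.83 dBm

33.83 dBm


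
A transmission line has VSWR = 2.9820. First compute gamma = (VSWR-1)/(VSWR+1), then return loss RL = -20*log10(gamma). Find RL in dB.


gamma = (2.9820 - 1) / (2.9820 + 1) = 0.4977398
RL = -20 * log10(0.4977398) = 6.060 dB

6.060 dB


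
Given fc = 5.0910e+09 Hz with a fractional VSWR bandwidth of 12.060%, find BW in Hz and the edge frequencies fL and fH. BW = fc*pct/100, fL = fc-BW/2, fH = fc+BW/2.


BW = 5.0910e+09 * 12.060/100 = 6.139746e+08 Hz
fL = 5.0910e+09 - 6.139746e+08/2 = 4.784e+09 Hz
fH = 5.0910e+09 + 6.139746e+08/2 = 5.398e+09 Hz

BW=6.140e+08 Hz, fL=4.784e+09 Hz, fH=5.398e+09 Hz


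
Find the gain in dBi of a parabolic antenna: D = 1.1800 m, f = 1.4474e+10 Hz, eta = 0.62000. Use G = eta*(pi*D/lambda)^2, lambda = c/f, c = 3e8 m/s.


lambda = c / f = 3.0000e+08 / 1.4474e+10 = 0.02072682 m
G_linear = 0.62000 * (pi * 1.1800 / 0.02072682)^2 = 19833.08
G_dBi = 10 * log10(19833.08) = 42.97 dBi

42.97 dBi


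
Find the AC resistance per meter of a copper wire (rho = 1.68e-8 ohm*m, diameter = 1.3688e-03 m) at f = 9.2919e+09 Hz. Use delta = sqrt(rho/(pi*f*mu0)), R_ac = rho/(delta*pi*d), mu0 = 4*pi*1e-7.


delta = sqrt(1.68e-8 / (pi * 9.2919e+09 * 4*pi*1e-7)) = 6.767410e-07 m
R_ac = 1.68e-8 / (6.767410e-07 * pi * 1.3688e-03) = 5.773 ohm/m

5.773 ohm/m


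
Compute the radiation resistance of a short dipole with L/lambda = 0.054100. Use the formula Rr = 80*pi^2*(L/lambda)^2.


Rr = 80 * pi^2 * (0.054100)^2 = 80 * 9.869604 * 2.926810e-03 = 2.311 ohm

2.311 ohm


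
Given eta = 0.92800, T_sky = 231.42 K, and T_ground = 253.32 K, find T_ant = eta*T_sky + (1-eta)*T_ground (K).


T_ant = 0.92800 * 231.42 + (1 - 0.92800) * 253.32 = 233.0 K

233.0 K


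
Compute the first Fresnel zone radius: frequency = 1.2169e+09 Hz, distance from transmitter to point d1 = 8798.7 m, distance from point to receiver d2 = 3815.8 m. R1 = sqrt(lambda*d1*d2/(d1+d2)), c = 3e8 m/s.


lambda = c / f = 3.0000e+08 / 1.2169e+09 = 0.2465281 m
R1 = sqrt(0.2465281 * 8798.7 * 3815.8 / (8798.7 + 3815.8)) = 25.62 m

25.62 m


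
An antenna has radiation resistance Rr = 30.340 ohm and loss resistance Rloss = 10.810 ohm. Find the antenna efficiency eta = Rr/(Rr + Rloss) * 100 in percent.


eta = 30.340 / (30.340 + 10.810) * 100 = 73.73%

73.73%


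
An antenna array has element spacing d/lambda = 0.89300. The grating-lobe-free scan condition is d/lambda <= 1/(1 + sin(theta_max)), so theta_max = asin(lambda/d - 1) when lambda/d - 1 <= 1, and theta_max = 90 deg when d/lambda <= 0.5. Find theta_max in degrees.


lambda/d - 1 = 1/0.89300 - 1 = 0.1198208
theta_max = asin(0.1198208) = 6.882 deg

6.882 deg


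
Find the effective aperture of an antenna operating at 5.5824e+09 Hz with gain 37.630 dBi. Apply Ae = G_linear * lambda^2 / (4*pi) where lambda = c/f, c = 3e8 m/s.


lambda = c / f = 3.0000e+08 / 5.5824e+09 = 0.05374033 m
G_linear = 10^(37.630/10) = 5794.287
Ae = G_linear * lambda^2 / (4*pi) = 5794.287 * 0.05374033^2 / (4*pi) = 1.332 m^2

1.332 m^2


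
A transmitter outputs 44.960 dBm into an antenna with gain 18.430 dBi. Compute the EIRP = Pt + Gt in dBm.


EIRP = Pt + Gt = 44.960 + 18.430 = 63.39 dBm

63.39 dBm


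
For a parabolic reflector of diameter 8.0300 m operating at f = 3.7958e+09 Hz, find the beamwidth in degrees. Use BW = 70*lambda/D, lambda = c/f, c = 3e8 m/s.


lambda = c / f = 3.0000e+08 / 3.7958e+09 = 0.07903472 m
BW = 70 * 0.07903472 / 8.0300 = 0.6890 deg

0.6890 deg


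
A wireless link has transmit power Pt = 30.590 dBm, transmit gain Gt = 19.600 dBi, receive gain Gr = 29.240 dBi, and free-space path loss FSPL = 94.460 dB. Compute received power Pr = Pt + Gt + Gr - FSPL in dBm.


Pr = 30.590 + 19.600 + 29.240 - 94.460 = -15.03 dBm

-15.03 dBm


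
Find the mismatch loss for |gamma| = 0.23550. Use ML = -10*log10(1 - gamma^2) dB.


ML = -10 * log10(1 - 0.23550^2) = -10 * log10(0.94453975) = 0.2478 dB

0.2478 dB


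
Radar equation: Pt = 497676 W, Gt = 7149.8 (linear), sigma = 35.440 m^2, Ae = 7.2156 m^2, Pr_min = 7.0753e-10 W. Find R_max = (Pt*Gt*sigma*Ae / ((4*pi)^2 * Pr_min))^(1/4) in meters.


R^4 = 497676*7149.8*35.440*7.2156 / ((4*pi)^2 * 7.0753e-10) = 8.144083e+18
R_max = 8.144083e+18^0.25 = 53421 m

53421 m


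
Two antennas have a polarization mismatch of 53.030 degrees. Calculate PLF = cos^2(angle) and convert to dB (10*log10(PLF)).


PLF_linear = cos^2(53.030 deg) = 0.3616781
PLF_dB = 10 * log10(0.3616781) = -4.417 dB

-4.417 dB


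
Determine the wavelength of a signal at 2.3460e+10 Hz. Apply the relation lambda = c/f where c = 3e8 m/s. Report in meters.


lambda = c / f = 3.0000e+08 / 2.3460e+10 = 0.01279 m

0.01279 m


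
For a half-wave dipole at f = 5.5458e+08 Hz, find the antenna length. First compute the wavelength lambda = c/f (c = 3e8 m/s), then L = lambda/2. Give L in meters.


lambda = c / f = 3.0000e+08 / 5.5458e+08 = 0.5409499 m
L = lambda / 2 = 0.5409499 / 2 = 0.2705 m

0.2705 m


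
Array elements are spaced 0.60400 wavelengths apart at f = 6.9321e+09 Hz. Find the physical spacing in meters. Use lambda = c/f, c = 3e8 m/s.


lambda = c / f = 3.0000e+08 / 6.9321e+09 = 0.04327693 m
d = 0.60400 * 0.04327693 = 0.02614 m

0.02614 m


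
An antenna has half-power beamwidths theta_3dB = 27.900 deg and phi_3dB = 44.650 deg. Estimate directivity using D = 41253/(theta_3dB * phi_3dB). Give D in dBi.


D_linear = 41253 / (27.900 * 44.650) = 33.11539
D_dBi = 10 * log10(33.11539) = 15.20 dBi

15.20 dBi


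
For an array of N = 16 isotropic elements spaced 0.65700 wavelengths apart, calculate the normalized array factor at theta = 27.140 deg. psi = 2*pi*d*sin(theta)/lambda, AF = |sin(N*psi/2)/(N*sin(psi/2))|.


psi = 2*pi*0.65700*sin(27.140 deg) = 1.883078 rad
AF = |sin(16*1.883078/2) / (16*sin(1.883078/2))| = 0.04637

0.04637


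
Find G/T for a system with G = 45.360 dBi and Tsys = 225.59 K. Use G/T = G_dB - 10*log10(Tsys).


G/T = 45.360 - 10*log10(225.59) = 45.360 - 23.53320 = 21.83 dB/K

21.83 dB/K


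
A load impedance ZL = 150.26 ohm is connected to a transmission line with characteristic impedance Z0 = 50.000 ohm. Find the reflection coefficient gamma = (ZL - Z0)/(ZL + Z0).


gamma = (150.26 - 50.000) / (150.26 + 50.000) = 0.5006

0.5006


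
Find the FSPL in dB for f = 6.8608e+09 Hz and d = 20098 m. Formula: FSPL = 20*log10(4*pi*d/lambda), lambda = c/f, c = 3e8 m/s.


lambda = c / f = 3.0000e+08 / 6.8608e+09 = 0.04372668 m
FSPL = 20 * log10(4*pi*20098/0.04372668) = 135.2 dB

135.2 dB


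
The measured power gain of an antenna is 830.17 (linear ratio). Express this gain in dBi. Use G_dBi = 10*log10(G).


G_dBi = 10 * log10(830.17) = 29.19 dBi

29.19 dBi


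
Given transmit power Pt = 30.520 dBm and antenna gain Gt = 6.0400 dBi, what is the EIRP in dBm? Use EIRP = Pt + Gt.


EIRP = Pt + Gt = 30.520 + 6.0400 = 36.56 dBm

36.56 dBm


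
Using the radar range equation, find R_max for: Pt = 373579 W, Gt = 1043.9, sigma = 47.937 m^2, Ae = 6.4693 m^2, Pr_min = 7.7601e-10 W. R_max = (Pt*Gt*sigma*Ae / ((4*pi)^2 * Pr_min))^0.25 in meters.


R^4 = 373579*1043.9*47.937*6.4693 / ((4*pi)^2 * 7.7601e-10) = 9.869211e+17
R_max = 9.869211e+17^0.25 = 31519 m

31519 m


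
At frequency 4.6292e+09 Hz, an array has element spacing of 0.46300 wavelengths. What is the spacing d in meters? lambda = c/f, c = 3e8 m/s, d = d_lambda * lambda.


lambda = c / f = 3.0000e+08 / 4.6292e+09 = 0.06480601 m
d = 0.46300 * 0.06480601 = 0.03001 m

0.03001 m


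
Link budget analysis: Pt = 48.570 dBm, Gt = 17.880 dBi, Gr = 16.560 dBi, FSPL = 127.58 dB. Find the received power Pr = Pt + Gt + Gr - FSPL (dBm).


Pr = 48.570 + 17.880 + 16.560 - 127.58 = -44.57 dBm

-44.57 dBm


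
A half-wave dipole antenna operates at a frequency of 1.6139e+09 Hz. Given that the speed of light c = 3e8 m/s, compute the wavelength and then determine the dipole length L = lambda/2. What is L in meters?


lambda = c / f = 3.0000e+08 / 1.6139e+09 = 0.1858851 m
L = lambda / 2 = 0.1858851 / 2 = 0.09294 m

0.09294 m


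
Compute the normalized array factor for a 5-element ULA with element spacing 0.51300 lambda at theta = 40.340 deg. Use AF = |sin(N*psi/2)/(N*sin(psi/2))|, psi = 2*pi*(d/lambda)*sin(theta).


psi = 2*pi*0.51300*sin(40.340 deg) = 2.086496 rad
AF = |sin(5*2.086496/2) / (5*sin(2.086496/2))| = 0.2027

0.2027


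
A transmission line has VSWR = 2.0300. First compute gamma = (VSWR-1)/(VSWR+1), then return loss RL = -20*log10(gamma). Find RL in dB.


gamma = (2.0300 - 1) / (2.0300 + 1) = 0.3399340
RL = -20 * log10(0.3399340) = 9.372 dB

9.372 dB


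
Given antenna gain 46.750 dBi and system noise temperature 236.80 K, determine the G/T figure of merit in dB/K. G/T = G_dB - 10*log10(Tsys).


G/T = 46.750 - 10*log10(236.80) = 46.750 - 23.74382 = 23.01 dB/K

23.01 dB/K


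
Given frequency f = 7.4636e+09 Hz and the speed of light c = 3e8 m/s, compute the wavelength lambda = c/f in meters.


lambda = c / f = 3.0000e+08 / 7.4636e+09 = 0.04020 m

0.04020 m


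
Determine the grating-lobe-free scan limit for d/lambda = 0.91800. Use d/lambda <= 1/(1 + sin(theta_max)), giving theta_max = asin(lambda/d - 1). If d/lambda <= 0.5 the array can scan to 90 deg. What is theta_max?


lambda/d - 1 = 1/0.91800 - 1 = 0.08932462
theta_max = asin(0.08932462) = 5.125 deg

5.125 deg


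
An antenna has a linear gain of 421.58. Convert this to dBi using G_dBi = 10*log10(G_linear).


G_dBi = 10 * log10(421.58) = 26.25 dBi

26.25 dBi


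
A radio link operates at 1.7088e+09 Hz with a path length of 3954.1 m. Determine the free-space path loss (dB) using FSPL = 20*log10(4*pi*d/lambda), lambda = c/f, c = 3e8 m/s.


lambda = c / f = 3.0000e+08 / 1.7088e+09 = 0.1755618 m
FSPL = 20 * log10(4*pi*3954.1/0.1755618) = 109.0 dB

109.0 dB


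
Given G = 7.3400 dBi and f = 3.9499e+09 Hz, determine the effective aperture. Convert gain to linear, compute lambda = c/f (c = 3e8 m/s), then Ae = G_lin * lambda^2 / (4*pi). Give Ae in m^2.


lambda = c / f = 3.0000e+08 / 3.9499e+09 = 0.07595129 m
G_linear = 10^(7.3400/10) = 5.420009
Ae = G_linear * lambda^2 / (4*pi) = 5.420009 * 0.07595129^2 / (4*pi) = 2.488e-03 m^2

2.488e-03 m^2


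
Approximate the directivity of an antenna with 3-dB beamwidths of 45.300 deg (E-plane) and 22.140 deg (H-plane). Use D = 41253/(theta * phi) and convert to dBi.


D_linear = 41253 / (45.300 * 22.140) = 41.13199
D_dBi = 10 * log10(41.13199) = 16.14 dBi

16.14 dBi


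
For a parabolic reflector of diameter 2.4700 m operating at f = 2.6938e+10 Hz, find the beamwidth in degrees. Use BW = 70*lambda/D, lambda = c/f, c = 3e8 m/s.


lambda = c / f = 3.0000e+08 / 2.6938e+10 = 0.01113668 m
BW = 70 * 0.01113668 / 2.4700 = 0.3156 deg

0.3156 deg


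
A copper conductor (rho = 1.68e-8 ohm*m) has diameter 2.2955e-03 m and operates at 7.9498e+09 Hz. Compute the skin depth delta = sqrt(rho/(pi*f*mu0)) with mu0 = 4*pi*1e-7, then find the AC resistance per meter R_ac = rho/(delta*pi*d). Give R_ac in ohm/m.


delta = sqrt(1.68e-8 / (pi * 7.9498e+09 * 4*pi*1e-7)) = 7.316387e-07 m
R_ac = 1.68e-8 / (7.316387e-07 * pi * 2.2955e-03) = 3.184 ohm/m

3.184 ohm/m


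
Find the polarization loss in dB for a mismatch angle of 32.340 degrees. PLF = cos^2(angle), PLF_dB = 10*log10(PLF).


PLF_linear = cos^2(32.340 deg) = 0.7138367
PLF_dB = 10 * log10(0.7138367) = -1.464 dB

-1.464 dB


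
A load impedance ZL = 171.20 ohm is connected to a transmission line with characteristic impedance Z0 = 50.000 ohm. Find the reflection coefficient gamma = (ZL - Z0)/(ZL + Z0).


gamma = (171.20 - 50.000) / (171.20 + 50.000) = 0.5479

0.5479


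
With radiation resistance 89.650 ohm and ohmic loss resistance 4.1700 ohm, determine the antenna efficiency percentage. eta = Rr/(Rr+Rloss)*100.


eta = 89.650 / (89.650 + 4.1700) * 100 = 95.56%

95.56%


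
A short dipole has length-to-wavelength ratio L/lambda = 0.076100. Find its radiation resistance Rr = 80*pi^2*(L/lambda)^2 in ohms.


Rr = 80 * pi^2 * (0.076100)^2 = 80 * 9.869604 * 5.791210e-03 = 4.573 ohm

4.573 ohm


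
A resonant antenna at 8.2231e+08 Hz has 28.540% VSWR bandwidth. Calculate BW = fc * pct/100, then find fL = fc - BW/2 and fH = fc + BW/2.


BW = 8.2231e+08 * 28.540/100 = 2.346873e+08 Hz
fL = 8.2231e+08 - 2.346873e+08/2 = 7.050e+08 Hz
fH = 8.2231e+08 + 2.346873e+08/2 = 9.397e+08 Hz

BW=2.347e+08 Hz, fL=7.050e+08 Hz, fH=9.397e+08 Hz


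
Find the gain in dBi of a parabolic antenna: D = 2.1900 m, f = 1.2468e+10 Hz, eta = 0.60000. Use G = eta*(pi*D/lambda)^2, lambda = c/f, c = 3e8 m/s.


lambda = c / f = 3.0000e+08 / 1.2468e+10 = 0.02406160 m
G_linear = 0.60000 * (pi * 2.1900 / 0.02406160)^2 = 49055.78
G_dBi = 10 * log10(49055.78) = 46.91 dBi

46.91 dBi


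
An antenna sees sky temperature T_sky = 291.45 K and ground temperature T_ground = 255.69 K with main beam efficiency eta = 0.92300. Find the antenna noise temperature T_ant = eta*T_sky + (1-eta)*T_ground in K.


T_ant = 0.92300 * 291.45 + (1 - 0.92300) * 255.69 = 288.7 K

288.7 K


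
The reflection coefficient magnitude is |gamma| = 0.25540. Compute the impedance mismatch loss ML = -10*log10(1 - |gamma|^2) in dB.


ML = -10 * log10(1 - 0.25540^2) = -10 * log10(0.93477084) = 0.2929 dB

0.2929 dB


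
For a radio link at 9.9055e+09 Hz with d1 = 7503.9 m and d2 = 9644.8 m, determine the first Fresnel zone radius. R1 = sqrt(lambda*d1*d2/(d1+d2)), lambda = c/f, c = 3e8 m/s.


lambda = c / f = 3.0000e+08 / 9.9055e+09 = 0.03028620 m
R1 = sqrt(0.03028620 * 7503.9 * 9644.8 / (7503.9 + 9644.8)) = 11.31 m

11.31 m


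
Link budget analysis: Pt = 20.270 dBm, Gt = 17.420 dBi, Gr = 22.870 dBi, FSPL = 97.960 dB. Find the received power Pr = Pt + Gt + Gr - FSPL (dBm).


Pr = 20.270 + 17.420 + 22.870 - 97.960 = -37.40 dBm

-37.40 dBm


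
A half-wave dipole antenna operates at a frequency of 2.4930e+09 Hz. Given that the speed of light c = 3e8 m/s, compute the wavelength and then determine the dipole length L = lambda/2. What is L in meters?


lambda = c / f = 3.0000e+08 / 2.4930e+09 = 0.1203369 m
L = lambda / 2 = 0.1203369 / 2 = 0.06017 m

0.06017 m


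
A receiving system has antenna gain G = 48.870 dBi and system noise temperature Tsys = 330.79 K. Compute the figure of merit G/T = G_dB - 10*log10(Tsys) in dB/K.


G/T = 48.870 - 10*log10(330.79) = 48.870 - 25.19552 = 23.67 dB/K

23.67 dB/K


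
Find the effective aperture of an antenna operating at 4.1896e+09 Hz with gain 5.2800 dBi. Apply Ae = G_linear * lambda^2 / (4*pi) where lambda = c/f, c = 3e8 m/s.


lambda = c / f = 3.0000e+08 / 4.1896e+09 = 0.07160588 m
G_linear = 10^(5.2800/10) = 3.372873
Ae = G_linear * lambda^2 / (4*pi) = 3.372873 * 0.07160588^2 / (4*pi) = 1.376e-03 m^2

1.376e-03 m^2


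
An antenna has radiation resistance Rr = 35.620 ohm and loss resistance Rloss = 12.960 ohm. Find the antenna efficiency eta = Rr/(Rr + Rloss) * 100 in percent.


eta = 35.620 / (35.620 + 12.960) * 100 = 73.32%

73.32%


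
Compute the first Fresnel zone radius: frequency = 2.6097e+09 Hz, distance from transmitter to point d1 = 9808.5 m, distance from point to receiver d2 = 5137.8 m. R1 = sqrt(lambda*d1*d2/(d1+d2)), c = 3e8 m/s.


lambda = c / f = 3.0000e+08 / 2.6097e+09 = 0.1149557 m
R1 = sqrt(0.1149557 * 9808.5 * 5137.8 / (9808.5 + 5137.8)) = 19.69 m

19.69 m


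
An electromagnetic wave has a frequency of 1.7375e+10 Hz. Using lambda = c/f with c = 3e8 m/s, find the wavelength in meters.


lambda = c / f = 3.0000e+08 / 1.7375e+10 = 0.01727 m

0.01727 m


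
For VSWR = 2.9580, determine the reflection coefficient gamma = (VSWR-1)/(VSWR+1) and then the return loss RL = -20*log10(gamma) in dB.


gamma = (2.9580 - 1) / (2.9580 + 1) = 0.4946943
RL = -20 * log10(0.4946943) = 6.113 dB

6.113 dB


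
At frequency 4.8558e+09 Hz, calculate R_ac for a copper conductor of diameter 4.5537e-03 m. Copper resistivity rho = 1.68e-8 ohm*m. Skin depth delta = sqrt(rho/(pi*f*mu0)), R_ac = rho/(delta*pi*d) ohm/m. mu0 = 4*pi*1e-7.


delta = sqrt(1.68e-8 / (pi * 4.8558e+09 * 4*pi*1e-7)) = 9.361477e-07 m
R_ac = 1.68e-8 / (9.361477e-07 * pi * 4.5537e-03) = 1.254 ohm/m

1.254 ohm/m


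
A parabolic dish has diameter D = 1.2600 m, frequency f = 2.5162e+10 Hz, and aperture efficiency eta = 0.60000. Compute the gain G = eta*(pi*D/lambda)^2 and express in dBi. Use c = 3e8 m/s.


lambda = c / f = 3.0000e+08 / 2.5162e+10 = 0.01192274 m
G_linear = 0.60000 * (pi * 1.2600 / 0.01192274)^2 = 66136.31
G_dBi = 10 * log10(66136.31) = 48.20 dBi

48.20 dBi


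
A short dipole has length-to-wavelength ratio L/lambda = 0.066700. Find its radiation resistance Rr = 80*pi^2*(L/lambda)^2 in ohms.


Rr = 80 * pi^2 * (0.066700)^2 = 80 * 9.869604 * 4.448890e-03 = 3.513 ohm

3.513 ohm


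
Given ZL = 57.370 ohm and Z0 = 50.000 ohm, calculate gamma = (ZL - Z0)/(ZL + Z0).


gamma = (57.370 - 50.000) / (57.370 + 50.000) = 0.06864

0.06864


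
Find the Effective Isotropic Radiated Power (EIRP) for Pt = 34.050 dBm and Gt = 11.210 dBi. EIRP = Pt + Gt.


EIRP = Pt + Gt = 34.050 + 11.210 = 45.26 dBm

45.26 dBm


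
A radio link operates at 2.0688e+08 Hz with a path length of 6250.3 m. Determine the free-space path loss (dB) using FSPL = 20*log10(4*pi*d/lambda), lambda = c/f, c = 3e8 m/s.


lambda = c / f = 3.0000e+08 / 2.0688e+08 = 1.450116 m
FSPL = 20 * log10(4*pi*6250.3/1.450116) = 94.67 dB

94.67 dB


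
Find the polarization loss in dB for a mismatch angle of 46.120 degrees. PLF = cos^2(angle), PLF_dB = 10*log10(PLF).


PLF_linear = cos^2(46.120 deg) = 0.4804573
PLF_dB = 10 * log10(0.4804573) = -3.183 dB

-3.183 dB


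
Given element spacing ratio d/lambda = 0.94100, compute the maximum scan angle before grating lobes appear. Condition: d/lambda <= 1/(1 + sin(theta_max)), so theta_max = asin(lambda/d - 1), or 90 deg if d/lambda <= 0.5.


lambda/d - 1 = 1/0.94100 - 1 = 0.06269926
theta_max = asin(0.06269926) = 3.595 deg

3.595 deg


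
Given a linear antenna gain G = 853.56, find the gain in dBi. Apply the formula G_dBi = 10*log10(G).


G_dBi = 10 * log10(853.56) = 29.31 dBi

29.31 dBi


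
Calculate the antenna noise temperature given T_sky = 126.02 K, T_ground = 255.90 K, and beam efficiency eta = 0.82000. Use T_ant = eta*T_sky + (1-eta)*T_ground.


T_ant = 0.82000 * 126.02 + (1 - 0.82000) * 255.90 = 149.4 K

149.4 K


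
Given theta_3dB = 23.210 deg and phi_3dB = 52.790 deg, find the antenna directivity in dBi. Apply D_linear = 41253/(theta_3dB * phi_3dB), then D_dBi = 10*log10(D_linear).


D_linear = 41253 / (23.210 * 52.790) = 33.66889
D_dBi = 10 * log10(33.66889) = 15.27 dBi

15.27 dBi


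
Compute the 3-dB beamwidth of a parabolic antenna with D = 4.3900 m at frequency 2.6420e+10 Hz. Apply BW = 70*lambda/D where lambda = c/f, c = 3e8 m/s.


lambda = c / f = 3.0000e+08 / 2.6420e+10 = 0.01135503 m
BW = 70 * 0.01135503 / 4.3900 = 0.1811 deg

0.1811 deg


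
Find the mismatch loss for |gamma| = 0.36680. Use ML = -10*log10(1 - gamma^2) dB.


ML = -10 * log10(1 - 0.36680^2) = -10 * log10(0.86545776) = 0.6275 dB

0.6275 dB


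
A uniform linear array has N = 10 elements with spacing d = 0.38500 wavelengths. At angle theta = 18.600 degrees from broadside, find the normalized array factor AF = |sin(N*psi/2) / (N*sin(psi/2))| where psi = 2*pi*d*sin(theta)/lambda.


psi = 2*pi*0.38500*sin(18.600 deg) = 0.7715710 rad
AF = |sin(10*0.7715710/2) / (10*sin(0.7715710/2))| = 0.1745

0.1745


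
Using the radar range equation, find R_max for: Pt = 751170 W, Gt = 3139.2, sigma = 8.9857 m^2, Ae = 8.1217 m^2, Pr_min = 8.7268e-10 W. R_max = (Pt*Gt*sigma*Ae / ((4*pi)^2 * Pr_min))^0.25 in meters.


R^4 = 751170*3139.2*8.9857*8.1217 / ((4*pi)^2 * 8.7268e-10) = 1.248767e+18
R_max = 1.248767e+18^0.25 = 33429 m

33429 m


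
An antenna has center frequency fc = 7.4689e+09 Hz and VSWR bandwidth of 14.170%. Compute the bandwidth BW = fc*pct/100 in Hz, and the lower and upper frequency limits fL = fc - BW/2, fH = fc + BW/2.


BW = 7.4689e+09 * 14.170/100 = 1.058343e+09 Hz
fL = 7.4689e+09 - 1.058343e+09/2 = 6.940e+09 Hz
fH = 7.4689e+09 + 1.058343e+09/2 = 7.998e+09 Hz

BW=1.058e+09 Hz, fL=6.940e+09 Hz, fH=7.998e+09 Hz


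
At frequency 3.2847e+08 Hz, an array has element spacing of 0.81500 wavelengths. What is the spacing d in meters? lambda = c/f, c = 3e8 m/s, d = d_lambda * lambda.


lambda = c / f = 3.0000e+08 / 3.2847e+08 = 0.9133254 m
d = 0.81500 * 0.9133254 = 0.7444 m

0.7444 m


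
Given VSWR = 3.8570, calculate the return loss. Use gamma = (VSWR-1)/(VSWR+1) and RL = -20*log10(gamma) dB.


gamma = (3.8570 - 1) / (3.8570 + 1) = 0.5882232
RL = -20 * log10(0.5882232) = 4.609 dB

4.609 dB


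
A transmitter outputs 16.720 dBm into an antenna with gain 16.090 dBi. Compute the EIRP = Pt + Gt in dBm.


EIRP = Pt + Gt = 16.720 + 16.090 = 32.81 dBm

32.81 dBm


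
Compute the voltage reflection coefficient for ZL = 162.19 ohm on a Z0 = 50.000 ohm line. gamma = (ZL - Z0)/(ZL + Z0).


gamma = (162.19 - 50.000) / (162.19 + 50.000) = 0.5287

0.5287


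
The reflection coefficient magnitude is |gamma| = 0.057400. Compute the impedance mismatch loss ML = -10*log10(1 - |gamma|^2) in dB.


ML = -10 * log10(1 - 0.057400^2) = -10 * log10(0.99670524) = 0.01433 dB

0.01433 dB


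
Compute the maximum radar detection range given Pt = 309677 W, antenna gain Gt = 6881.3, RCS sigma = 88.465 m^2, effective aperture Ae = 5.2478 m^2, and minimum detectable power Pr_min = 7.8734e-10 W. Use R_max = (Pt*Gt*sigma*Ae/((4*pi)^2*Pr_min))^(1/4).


R^4 = 309677*6881.3*88.465*5.2478 / ((4*pi)^2 * 7.8734e-10) = 7.956941e+18
R_max = 7.956941e+18^0.25 = 53111 m

53111 m


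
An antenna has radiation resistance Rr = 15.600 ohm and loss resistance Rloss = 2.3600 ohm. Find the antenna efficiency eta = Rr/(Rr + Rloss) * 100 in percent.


eta = 15.600 / (15.600 + 2.3600) * 100 = 86.86%

86.86%


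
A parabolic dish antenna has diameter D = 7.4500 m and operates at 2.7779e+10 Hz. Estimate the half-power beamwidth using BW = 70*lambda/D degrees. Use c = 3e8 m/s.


lambda = c / f = 3.0000e+08 / 2.7779e+10 = 0.01079952 m
BW = 70 * 0.01079952 / 7.4500 = 0.1015 deg

0.1015 deg


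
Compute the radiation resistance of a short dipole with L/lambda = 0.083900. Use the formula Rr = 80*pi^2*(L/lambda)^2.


Rr = 80 * pi^2 * (0.083900)^2 = 80 * 9.869604 * 7.039210e-03 = 5.558 ohm

5.558 ohm


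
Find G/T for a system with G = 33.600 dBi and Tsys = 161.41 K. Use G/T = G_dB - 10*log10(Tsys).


G/T = 33.600 - 10*log10(161.41) = 33.600 - 22.07930 = 11.52 dB/K

11.52 dB/K


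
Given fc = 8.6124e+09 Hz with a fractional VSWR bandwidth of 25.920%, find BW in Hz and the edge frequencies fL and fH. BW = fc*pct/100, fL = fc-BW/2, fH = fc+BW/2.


BW = 8.6124e+09 * 25.920/100 = 2.232334e+09 Hz
fL = 8.6124e+09 - 2.232334e+09/2 = 7.496e+09 Hz
fH = 8.6124e+09 + 2.232334e+09/2 = 9.729e+09 Hz

BW=2.232e+09 Hz, fL=7.496e+09 Hz, fH=9.729e+09 Hz


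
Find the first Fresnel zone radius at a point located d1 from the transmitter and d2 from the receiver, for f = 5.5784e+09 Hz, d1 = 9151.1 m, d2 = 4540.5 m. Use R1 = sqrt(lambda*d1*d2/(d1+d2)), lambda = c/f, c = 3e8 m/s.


lambda = c / f = 3.0000e+08 / 5.5784e+09 = 0.05377886 m
R1 = sqrt(0.05377886 * 9151.1 * 4540.5 / (9151.1 + 4540.5)) = 12.78 m

12.78 m


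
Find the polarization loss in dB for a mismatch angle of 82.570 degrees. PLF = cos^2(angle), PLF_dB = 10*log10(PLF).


PLF_linear = cos^2(82.570 deg) = 0.01672232
PLF_dB = 10 * log10(0.01672232) = -17.77 dB

-17.77 dB


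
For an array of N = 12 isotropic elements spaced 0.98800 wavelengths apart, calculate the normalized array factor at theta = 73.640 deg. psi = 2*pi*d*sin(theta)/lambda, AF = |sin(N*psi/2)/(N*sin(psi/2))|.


psi = 2*pi*0.98800*sin(73.640 deg) = 5.956439 rad
AF = |sin(12*5.956439/2) / (12*sin(5.956439/2))| = 0.4739

0.4739


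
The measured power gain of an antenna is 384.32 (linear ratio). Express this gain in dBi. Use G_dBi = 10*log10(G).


G_dBi = 10 * log10(384.32) = 25.85 dBi

25.85 dBi


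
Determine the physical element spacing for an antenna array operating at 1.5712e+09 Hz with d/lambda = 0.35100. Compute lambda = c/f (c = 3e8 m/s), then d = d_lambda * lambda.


lambda = c / f = 3.0000e+08 / 1.5712e+09 = 0.1909369 m
d = 0.35100 * 0.1909369 = 0.06702 m

0.06702 m


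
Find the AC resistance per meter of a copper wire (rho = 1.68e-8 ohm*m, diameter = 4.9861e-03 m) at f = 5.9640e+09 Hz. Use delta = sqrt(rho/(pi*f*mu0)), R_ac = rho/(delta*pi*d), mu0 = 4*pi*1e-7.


delta = sqrt(1.68e-8 / (pi * 5.9640e+09 * 4*pi*1e-7)) = 8.447067e-07 m
R_ac = 1.68e-8 / (8.447067e-07 * pi * 4.9861e-03) = 1.270 ohm/m

1.270 ohm/m


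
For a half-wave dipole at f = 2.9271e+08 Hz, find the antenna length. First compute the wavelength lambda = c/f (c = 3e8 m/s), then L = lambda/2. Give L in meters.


lambda = c / f = 3.0000e+08 / 2.9271e+08 = 1.024905 m
L = lambda / 2 = 1.024905 / 2 = 0.5125 m

0.5125 m


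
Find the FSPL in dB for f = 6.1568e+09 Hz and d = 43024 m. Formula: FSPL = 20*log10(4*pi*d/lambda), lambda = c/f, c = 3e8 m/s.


lambda = c / f = 3.0000e+08 / 6.1568e+09 = 0.04872661 m
FSPL = 20 * log10(4*pi*43024/0.04872661) = 140.9 dB

140.9 dB


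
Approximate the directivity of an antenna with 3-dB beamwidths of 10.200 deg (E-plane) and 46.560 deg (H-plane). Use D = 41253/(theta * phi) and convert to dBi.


D_linear = 41253 / (10.200 * 46.560) = 86.86451
D_dBi = 10 * log10(86.86451) = 19.39 dBi

19.39 dBi


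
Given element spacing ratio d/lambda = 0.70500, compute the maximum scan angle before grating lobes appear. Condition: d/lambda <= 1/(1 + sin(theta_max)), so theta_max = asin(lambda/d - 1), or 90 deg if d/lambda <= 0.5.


lambda/d - 1 = 1/0.70500 - 1 = 0.4184397
theta_max = asin(0.4184397) = 24.74 deg

24.74 deg


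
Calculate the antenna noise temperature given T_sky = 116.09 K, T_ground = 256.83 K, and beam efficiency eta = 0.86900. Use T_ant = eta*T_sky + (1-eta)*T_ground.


T_ant = 0.86900 * 116.09 + (1 - 0.86900) * 256.83 = 134.5 K

134.5 K


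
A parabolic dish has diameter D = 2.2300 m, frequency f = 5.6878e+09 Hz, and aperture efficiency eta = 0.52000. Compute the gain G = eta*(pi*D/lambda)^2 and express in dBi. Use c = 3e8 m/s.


lambda = c / f = 3.0000e+08 / 5.6878e+09 = 0.05274447 m
G_linear = 0.52000 * (pi * 2.2300 / 0.05274447)^2 = 9174.005
G_dBi = 10 * log10(9174.005) = 39.63 dBi

39.63 dBi


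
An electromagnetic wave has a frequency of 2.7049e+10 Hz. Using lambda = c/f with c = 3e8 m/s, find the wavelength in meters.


lambda = c / f = 3.0000e+08 / 2.7049e+10 = 0.01109 m

0.01109 m


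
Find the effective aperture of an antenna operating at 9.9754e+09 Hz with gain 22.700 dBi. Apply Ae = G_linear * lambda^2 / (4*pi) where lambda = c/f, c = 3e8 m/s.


lambda = c / f = 3.0000e+08 / 9.9754e+09 = 0.03007398 m
G_linear = 10^(22.700/10) = 186.2087
Ae = G_linear * lambda^2 / (4*pi) = 186.2087 * 0.03007398^2 / (4*pi) = 0.01340 m^2

0.01340 m^2


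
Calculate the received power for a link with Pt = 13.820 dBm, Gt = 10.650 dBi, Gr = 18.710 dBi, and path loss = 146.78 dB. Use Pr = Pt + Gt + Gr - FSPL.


Pr = 13.820 + 10.650 + 18.710 - 146.78 = -103.60 dBm

-103.60 dBm


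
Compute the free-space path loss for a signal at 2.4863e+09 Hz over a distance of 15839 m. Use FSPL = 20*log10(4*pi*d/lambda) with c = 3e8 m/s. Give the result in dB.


lambda = c / f = 3.0000e+08 / 2.4863e+09 = 0.1206612 m
FSPL = 20 * log10(4*pi*15839/0.1206612) = 124.3 dB

124.3 dB


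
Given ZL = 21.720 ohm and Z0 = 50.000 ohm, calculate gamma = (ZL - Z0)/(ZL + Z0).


gamma = (21.720 - 50.000) / (21.720 + 50.000) = -0.3943

-0.3943


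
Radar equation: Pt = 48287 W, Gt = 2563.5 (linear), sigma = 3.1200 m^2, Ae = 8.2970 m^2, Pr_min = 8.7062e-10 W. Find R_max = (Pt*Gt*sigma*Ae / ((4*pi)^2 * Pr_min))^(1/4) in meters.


R^4 = 48287*2563.5*3.1200*8.2970 / ((4*pi)^2 * 8.7062e-10) = 2.330724e+16
R_max = 2.330724e+16^0.25 = 12356 m

12356 m


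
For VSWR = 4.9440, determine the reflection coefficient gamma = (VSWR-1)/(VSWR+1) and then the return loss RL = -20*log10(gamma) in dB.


gamma = (4.9440 - 1) / (4.9440 + 1) = 0.6635262
RL = -20 * log10(0.6635262) = 3.563 dB

3.563 dB


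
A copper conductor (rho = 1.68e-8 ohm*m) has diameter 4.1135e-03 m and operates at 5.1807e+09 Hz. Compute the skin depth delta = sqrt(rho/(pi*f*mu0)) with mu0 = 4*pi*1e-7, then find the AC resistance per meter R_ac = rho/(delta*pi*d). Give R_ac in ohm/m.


delta = sqrt(1.68e-8 / (pi * 5.1807e+09 * 4*pi*1e-7)) = 9.063179e-07 m
R_ac = 1.68e-8 / (9.063179e-07 * pi * 4.1135e-03) = 1.434 ohm/m

1.434 ohm/m


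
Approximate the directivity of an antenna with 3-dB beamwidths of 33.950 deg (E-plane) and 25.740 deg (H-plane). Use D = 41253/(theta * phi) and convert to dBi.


D_linear = 41253 / (33.950 * 25.740) = 47.20709
D_dBi = 10 * log10(47.20709) = 16.74 dBi

16.74 dBi


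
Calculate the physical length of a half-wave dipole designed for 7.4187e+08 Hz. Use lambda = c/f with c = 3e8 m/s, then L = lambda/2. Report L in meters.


lambda = c / f = 3.0000e+08 / 7.4187e+08 = 0.4043835 m
L = lambda / 2 = 0.4043835 / 2 = 0.2022 m

0.2022 m


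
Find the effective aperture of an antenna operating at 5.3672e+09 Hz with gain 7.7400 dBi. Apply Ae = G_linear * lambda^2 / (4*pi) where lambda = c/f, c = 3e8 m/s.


lambda = c / f = 3.0000e+08 / 5.3672e+09 = 0.05589507 m
G_linear = 10^(7.7400/10) = 5.942922
Ae = G_linear * lambda^2 / (4*pi) = 5.942922 * 0.05589507^2 / (4*pi) = 1.478e-03 m^2

1.478e-03 m^2


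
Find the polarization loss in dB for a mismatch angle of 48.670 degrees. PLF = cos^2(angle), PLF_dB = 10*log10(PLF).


PLF_linear = cos^2(48.670 deg) = 0.4361215
PLF_dB = 10 * log10(0.4361215) = -3.604 dB

-3.604 dB


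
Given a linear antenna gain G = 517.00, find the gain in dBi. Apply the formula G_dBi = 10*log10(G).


G_dBi = 10 * log10(517.00) = 27.13 dBi

27.13 dBi


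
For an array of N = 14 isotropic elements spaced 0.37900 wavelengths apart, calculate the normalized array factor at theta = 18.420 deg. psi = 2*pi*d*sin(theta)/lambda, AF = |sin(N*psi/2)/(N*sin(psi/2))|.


psi = 2*pi*0.37900*sin(18.420 deg) = 0.7524523 rad
AF = |sin(14*0.7524523/2) / (14*sin(0.7524523/2))| = 0.1653

0.1653


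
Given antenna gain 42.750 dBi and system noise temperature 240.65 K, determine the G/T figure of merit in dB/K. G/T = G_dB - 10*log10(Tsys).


G/T = 42.750 - 10*log10(240.65) = 42.750 - 23.81386 = 18.94 dB/K

18.94 dB/K


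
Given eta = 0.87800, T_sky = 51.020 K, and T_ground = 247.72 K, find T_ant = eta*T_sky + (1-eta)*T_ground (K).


T_ant = 0.87800 * 51.020 + (1 - 0.87800) * 247.72 = 75.02 K

75.02 K


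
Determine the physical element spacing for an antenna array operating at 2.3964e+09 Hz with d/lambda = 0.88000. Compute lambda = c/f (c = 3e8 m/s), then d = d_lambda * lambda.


lambda = c / f = 3.0000e+08 / 2.3964e+09 = 0.1251878 m
d = 0.88000 * 0.1251878 = 0.1102 m

0.1102 m


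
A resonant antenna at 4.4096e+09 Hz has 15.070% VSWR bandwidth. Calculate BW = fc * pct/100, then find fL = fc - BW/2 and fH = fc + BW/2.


BW = 4.4096e+09 * 15.070/100 = 6.645267e+08 Hz
fL = 4.4096e+09 - 6.645267e+08/2 = 4.077e+09 Hz
fH = 4.4096e+09 + 6.645267e+08/2 = 4.742e+09 Hz

BW=6.645e+08 Hz, fL=4.077e+09 Hz, fH=4.742e+09 Hz


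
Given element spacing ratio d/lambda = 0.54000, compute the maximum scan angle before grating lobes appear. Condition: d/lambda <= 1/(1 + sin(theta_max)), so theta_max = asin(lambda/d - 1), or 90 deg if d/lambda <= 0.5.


lambda/d - 1 = 1/0.54000 - 1 = 0.8518519
theta_max = asin(0.8518519) = 58.41 deg

58.41 deg


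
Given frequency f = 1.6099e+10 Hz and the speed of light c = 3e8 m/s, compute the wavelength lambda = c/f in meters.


lambda = c / f = 3.0000e+08 / 1.6099e+10 = 0.01863 m

0.01863 m


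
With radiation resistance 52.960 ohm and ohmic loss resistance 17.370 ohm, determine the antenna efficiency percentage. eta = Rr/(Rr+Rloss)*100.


eta = 52.960 / (52.960 + 17.370) * 100 = 75.30%

75.30%


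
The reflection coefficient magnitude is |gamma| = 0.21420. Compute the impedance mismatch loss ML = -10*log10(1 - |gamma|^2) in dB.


ML = -10 * log10(1 - 0.21420^2) = -10 * log10(0.95411836) = 0.2040 dB

0.2040 dB


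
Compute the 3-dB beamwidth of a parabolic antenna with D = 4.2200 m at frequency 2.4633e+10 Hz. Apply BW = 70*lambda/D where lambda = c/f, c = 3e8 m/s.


lambda = c / f = 3.0000e+08 / 2.4633e+10 = 0.01217878 m
BW = 70 * 0.01217878 / 4.2200 = 0.2020 deg

0.2020 deg


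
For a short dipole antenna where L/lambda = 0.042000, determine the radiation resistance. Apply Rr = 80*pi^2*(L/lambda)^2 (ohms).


Rr = 80 * pi^2 * (0.042000)^2 = 80 * 9.869604 * 1.764000e-03 = 1.393 ohm

1.393 ohm


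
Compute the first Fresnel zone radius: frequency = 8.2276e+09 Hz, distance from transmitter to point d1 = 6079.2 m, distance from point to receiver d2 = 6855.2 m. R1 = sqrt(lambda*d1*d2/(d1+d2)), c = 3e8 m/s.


lambda = c / f = 3.0000e+08 / 8.2276e+09 = 0.03646264 m
R1 = sqrt(0.03646264 * 6079.2 * 6855.2 / (6079.2 + 6855.2)) = 10.84 m

10.84 m


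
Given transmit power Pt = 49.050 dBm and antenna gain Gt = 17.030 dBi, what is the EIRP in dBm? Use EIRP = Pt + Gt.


EIRP = Pt + Gt = 49.050 + 17.030 = 66.08 dBm

66.08 dBm


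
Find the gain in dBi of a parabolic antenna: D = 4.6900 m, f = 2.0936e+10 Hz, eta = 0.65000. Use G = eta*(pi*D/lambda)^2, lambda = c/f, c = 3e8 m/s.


lambda = c / f = 3.0000e+08 / 2.0936e+10 = 0.01432938 m
G_linear = 0.65000 * (pi * 4.6900 / 0.01432938)^2 = 687233.0
G_dBi = 10 * log10(687233.0) = 58.37 dBi

58.37 dBi


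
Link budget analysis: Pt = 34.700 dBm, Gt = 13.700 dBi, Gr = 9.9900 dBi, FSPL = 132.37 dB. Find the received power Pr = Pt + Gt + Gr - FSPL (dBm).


Pr = 34.700 + 13.700 + 9.9900 - 132.37 = -73.98 dBm

-73.98 dBm


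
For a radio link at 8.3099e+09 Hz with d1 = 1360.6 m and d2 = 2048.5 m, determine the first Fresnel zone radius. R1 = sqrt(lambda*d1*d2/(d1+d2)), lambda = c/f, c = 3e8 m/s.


lambda = c / f = 3.0000e+08 / 8.3099e+09 = 0.03610152 m
R1 = sqrt(0.03610152 * 1360.6 * 2048.5 / (1360.6 + 2048.5)) = 5.433 m

5.433 m


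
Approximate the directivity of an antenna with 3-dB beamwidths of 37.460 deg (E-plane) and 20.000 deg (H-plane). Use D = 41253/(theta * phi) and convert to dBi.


D_linear = 41253 / (37.460 * 20.000) = 55.06273
D_dBi = 10 * log10(55.06273) = 17.41 dBi

17.41 dBi


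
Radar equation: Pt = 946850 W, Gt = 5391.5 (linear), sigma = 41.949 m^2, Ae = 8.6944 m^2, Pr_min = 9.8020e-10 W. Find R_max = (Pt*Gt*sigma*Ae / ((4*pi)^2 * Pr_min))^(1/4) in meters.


R^4 = 946850*5391.5*41.949*8.6944 / ((4*pi)^2 * 9.8020e-10) = 1.202867e+19
R_max = 1.202867e+19^0.25 = 58892 m

58892 m


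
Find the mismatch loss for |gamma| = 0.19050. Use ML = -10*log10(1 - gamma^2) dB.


ML = -10 * log10(1 - 0.19050^2) = -10 * log10(0.96370975) = 0.1605 dB

0.1605 dB


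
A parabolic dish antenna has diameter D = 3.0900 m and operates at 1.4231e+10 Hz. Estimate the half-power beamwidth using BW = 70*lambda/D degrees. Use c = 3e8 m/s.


lambda = c / f = 3.0000e+08 / 1.4231e+10 = 0.02108074 m
BW = 70 * 0.02108074 / 3.0900 = 0.4776 deg

0.4776 deg


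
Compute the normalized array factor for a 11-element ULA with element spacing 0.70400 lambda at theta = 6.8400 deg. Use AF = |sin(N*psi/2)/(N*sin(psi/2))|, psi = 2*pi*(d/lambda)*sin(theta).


psi = 2*pi*0.70400*sin(6.8400 deg) = 0.5268099 rad
AF = |sin(11*0.5268099/2) / (11*sin(0.5268099/2))| = 0.08440

0.08440


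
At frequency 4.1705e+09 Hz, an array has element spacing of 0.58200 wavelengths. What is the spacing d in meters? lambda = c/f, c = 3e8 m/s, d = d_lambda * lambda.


lambda = c / f = 3.0000e+08 / 4.1705e+09 = 0.07193382 m
d = 0.58200 * 0.07193382 = 0.04187 m

0.04187 m


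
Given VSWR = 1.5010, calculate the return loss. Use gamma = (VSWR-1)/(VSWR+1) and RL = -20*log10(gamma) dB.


gamma = (1.5010 - 1) / (1.5010 + 1) = 0.2003199
RL = -20 * log10(0.2003199) = 13.97 dB

13.97 dB


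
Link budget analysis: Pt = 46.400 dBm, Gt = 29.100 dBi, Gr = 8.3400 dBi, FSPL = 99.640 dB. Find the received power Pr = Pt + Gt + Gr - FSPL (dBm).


Pr = 46.400 + 29.100 + 8.3400 - 99.640 = -15.80 dBm

-15.80 dBm


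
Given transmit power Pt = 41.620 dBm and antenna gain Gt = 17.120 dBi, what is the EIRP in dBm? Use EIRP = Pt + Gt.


EIRP = Pt + Gt = 41.620 + 17.120 = 58.74 dBm

58.74 dBm


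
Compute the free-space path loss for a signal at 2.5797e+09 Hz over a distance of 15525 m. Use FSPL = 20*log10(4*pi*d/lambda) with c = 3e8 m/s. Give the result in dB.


lambda = c / f = 3.0000e+08 / 2.5797e+09 = 0.1162926 m
FSPL = 20 * log10(4*pi*15525/0.1162926) = 124.5 dB

124.5 dB


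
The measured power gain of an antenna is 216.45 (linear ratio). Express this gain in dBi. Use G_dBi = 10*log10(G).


G_dBi = 10 * log10(216.45) = 23.35 dBi

23.35 dBi


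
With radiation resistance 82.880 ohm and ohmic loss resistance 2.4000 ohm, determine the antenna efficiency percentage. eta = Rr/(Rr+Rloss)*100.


eta = 82.880 / (82.880 + 2.4000) * 100 = 97.19%

97.19%


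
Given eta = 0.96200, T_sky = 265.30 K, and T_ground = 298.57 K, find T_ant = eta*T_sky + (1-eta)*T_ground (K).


T_ant = 0.96200 * 265.30 + (1 - 0.96200) * 298.57 = 266.6 K

266.6 K


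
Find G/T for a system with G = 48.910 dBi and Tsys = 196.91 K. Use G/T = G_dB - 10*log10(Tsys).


G/T = 48.910 - 10*log10(196.91) = 48.910 - 22.94268 = 25.97 dB/K

25.97 dB/K


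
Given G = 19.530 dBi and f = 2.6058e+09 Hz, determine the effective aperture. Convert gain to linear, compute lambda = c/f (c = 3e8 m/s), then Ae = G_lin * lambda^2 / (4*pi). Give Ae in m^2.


lambda = c / f = 3.0000e+08 / 2.6058e+09 = 0.1151278 m
G_linear = 10^(19.530/10) = 89.74288
Ae = G_linear * lambda^2 / (4*pi) = 89.74288 * 0.1151278^2 / (4*pi) = 0.09466 m^2

0.09466 m^2


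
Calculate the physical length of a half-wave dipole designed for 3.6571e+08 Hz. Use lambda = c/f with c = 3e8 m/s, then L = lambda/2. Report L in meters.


lambda = c / f = 3.0000e+08 / 3.6571e+08 = 0.8203221 m
L = lambda / 2 = 0.8203221 / 2 = 0.4102 m

0.4102 m


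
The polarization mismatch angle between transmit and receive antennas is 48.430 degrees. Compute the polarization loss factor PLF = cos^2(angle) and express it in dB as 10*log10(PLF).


PLF_linear = cos^2(48.430 deg) = 0.4402781
PLF_dB = 10 * log10(0.4402781) = -3.563 dB

-3.563 dB


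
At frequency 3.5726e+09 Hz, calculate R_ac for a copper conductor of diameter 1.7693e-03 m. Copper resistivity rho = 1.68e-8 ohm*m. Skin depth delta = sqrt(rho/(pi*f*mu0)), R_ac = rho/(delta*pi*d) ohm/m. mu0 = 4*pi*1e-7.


delta = sqrt(1.68e-8 / (pi * 3.5726e+09 * 4*pi*1e-7)) = 1.091397e-06 m
R_ac = 1.68e-8 / (1.091397e-06 * pi * 1.7693e-03) = 2.769 ohm/m

2.769 ohm/m


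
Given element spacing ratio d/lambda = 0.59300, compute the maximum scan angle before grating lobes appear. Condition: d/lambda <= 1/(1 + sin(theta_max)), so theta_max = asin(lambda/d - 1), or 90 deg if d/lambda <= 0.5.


lambda/d - 1 = 1/0.59300 - 1 = 0.6863406
theta_max = asin(0.6863406) = 43.34 deg

43.34 deg


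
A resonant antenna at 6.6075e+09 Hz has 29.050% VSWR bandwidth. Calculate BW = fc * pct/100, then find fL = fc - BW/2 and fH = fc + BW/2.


BW = 6.6075e+09 * 29.050/100 = 1.919479e+09 Hz
fL = 6.6075e+09 - 1.919479e+09/2 = 5.648e+09 Hz
fH = 6.6075e+09 + 1.919479e+09/2 = 7.567e+09 Hz

BW=1.919e+09 Hz, fL=5.648e+09 Hz, fH=7.567e+09 Hz
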